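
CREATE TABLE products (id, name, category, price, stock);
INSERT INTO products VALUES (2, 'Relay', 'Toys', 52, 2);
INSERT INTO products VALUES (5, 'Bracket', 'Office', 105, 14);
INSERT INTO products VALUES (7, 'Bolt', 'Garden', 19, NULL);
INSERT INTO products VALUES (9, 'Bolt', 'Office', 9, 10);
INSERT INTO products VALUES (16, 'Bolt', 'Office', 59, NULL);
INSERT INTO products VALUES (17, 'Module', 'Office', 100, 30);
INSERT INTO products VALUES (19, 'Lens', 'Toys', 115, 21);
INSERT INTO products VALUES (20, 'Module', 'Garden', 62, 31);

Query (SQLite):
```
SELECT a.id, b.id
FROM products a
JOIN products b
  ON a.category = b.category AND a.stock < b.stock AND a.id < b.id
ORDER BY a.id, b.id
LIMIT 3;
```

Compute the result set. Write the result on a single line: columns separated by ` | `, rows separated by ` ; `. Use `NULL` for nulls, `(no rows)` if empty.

2 | 19 ; 5 | 17 ; 9 | 17

Pairs (a,b) with same category, a.stock < b.stock, a.id < b.id.
category groups: Garden:{7,20} Office:{5,9,16,17} Toys:{2,19}
Ordered by (a.id, b.id); first 3.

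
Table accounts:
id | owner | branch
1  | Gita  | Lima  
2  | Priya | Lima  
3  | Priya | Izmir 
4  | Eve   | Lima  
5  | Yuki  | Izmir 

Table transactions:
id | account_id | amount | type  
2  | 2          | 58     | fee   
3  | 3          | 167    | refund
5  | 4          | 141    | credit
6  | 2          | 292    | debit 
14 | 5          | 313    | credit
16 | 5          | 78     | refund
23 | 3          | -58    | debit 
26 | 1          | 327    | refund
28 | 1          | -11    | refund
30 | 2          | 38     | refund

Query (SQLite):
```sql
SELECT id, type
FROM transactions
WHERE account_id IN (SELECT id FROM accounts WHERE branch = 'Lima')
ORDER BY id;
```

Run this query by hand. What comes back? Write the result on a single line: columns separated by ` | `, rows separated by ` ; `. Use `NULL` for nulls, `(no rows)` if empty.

2 | fee ; 5 | credit ; 6 | debit ; 26 | refund ; 28 | refund ; 30 | refund

Inner query: accounts.id where branch = 'Lima'.
Outer: keep transactions rows whose account_id is in that set.
Inner query → {1, 2, 4}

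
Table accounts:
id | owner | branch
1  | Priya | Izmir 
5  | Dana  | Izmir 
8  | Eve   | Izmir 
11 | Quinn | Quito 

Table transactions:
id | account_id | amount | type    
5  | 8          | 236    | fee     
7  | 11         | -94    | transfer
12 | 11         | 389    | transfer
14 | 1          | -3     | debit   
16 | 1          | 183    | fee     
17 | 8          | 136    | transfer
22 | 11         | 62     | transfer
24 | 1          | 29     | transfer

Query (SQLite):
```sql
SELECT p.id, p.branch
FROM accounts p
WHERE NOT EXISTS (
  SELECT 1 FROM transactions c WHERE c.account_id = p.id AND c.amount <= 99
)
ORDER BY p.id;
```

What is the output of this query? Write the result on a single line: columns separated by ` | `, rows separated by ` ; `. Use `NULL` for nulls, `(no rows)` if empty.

5 | Izmir ; 8 | Izmir

For each accounts row, check whether any transactions with matching account_id has amount <= 99.
Keep rows where that is false.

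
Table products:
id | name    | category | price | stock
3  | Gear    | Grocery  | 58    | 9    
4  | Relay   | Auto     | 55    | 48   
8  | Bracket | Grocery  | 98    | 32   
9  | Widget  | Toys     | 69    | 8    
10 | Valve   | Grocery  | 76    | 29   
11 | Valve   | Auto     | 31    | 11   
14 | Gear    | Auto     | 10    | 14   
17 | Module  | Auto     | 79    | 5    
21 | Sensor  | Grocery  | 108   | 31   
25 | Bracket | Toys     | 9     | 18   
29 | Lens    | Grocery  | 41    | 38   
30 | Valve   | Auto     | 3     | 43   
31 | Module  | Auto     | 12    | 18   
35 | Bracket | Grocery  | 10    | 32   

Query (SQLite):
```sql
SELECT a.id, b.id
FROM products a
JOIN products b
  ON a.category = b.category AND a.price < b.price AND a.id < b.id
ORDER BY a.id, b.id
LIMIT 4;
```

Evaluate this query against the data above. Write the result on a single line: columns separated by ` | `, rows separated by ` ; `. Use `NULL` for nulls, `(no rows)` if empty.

3 | 8 ; 3 | 10 ; 3 | 21 ; 4 | 17

Pairs (a,b) with same category, a.price < b.price, a.id < b.id.
category groups: Auto:{4,11,14,17,30,31} Grocery:{3,8,10,21,29,35} Toys:{9,25}
Ordered by (a.id, b.id); first 4.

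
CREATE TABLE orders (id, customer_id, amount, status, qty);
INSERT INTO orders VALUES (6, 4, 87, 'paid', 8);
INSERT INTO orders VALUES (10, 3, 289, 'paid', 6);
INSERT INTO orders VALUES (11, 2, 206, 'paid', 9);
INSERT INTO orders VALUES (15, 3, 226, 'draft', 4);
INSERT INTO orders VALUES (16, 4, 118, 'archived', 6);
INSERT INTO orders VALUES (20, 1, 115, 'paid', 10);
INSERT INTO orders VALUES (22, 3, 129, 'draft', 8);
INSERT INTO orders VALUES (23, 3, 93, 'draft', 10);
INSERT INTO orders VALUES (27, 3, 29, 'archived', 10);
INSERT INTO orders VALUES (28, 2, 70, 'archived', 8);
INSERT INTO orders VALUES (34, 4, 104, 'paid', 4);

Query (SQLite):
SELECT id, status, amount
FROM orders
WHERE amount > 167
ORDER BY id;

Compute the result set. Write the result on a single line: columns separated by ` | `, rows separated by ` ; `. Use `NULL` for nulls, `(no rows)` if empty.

10 | paid | 289 ; 11 | paid | 206 ; 15 | draft | 226

amount > 167: ids {10, 11, 15}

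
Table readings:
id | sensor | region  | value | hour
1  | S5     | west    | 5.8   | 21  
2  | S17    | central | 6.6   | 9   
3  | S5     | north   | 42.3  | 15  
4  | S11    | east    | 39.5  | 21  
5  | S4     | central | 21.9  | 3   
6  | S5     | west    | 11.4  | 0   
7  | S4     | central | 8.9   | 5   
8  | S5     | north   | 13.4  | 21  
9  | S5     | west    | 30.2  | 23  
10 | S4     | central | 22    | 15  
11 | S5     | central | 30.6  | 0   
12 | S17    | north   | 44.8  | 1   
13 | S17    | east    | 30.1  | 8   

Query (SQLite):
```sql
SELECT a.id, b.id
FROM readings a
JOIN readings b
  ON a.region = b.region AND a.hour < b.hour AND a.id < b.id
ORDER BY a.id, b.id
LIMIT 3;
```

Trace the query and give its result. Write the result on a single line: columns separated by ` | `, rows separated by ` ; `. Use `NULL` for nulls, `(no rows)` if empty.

1 | 9 ; 2 | 10 ; 3 | 8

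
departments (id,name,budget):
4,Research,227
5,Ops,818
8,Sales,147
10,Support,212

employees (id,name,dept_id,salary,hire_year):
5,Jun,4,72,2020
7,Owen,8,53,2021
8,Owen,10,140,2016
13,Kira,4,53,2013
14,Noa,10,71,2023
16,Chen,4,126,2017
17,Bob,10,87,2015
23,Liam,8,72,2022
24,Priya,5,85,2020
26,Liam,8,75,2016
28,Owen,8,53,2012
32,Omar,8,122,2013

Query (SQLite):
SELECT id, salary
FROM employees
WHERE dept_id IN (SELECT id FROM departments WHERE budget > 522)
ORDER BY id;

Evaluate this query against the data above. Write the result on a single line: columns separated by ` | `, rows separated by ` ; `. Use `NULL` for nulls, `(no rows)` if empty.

24 | 85

Inner query: departments.id where budget > 522.
Outer: keep employees rows whose dept_id is in that set.
Inner query → {5}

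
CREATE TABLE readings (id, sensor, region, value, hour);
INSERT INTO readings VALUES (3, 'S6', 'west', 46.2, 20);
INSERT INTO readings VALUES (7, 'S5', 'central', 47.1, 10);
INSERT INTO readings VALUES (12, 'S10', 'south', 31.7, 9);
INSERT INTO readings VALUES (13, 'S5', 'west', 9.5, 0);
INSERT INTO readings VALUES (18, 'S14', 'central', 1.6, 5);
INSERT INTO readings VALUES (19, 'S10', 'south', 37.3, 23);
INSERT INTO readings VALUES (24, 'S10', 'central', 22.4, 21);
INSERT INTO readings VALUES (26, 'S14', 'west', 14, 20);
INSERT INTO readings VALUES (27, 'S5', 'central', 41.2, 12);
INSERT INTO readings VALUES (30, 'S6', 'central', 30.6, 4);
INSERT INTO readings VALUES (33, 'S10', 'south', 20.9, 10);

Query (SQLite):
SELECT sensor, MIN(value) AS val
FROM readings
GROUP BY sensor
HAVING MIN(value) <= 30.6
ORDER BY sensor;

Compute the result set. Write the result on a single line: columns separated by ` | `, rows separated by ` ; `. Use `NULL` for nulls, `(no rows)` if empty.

Partition readings by sensor; compute MIN(value) within each group.
HAVING: keep groups where MIN(value) <= 30.6.
  S10: ids {12, 19, 24, 33} → MIN(value)=20.9
  S14: ids {18, 26} → MIN(value)=1.6
  S5: ids {7, 13, 27} → MIN(value)=9.5
  S6: ids {3, 30} → MIN(value)=30.6

S10 | 20.9 ; S14 | 1.6 ; S5 | 9.5 ; S6 | 30.6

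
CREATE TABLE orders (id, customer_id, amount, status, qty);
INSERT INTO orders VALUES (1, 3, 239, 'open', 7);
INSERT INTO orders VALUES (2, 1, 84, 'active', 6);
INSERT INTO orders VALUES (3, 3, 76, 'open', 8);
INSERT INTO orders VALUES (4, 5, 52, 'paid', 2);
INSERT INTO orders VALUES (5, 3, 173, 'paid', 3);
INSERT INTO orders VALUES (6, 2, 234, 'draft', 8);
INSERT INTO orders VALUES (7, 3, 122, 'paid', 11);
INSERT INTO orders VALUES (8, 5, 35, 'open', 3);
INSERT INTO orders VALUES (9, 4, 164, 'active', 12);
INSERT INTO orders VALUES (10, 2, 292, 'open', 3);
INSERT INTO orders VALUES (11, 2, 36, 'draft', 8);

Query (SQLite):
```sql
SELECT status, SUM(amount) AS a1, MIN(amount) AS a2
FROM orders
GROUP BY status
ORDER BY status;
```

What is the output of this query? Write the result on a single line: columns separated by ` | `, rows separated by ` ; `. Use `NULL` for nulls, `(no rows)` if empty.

Group orders by status.
Per group compute: SUM(amount), MIN(amount).
  active: ids {2, 9} → SUM(amount)=248, MIN(amount)=84
  draft: ids {6, 11} → SUM(amount)=270, MIN(amount)=36
  open: ids {1, 3, 8, 10} → SUM(amount)=642, MIN(amount)=35
  paid: ids {4, 5, 7} → SUM(amount)=347, MIN(amount)=52

active | 248 | 84 ; draft | 270 | 36 ; open | 642 | 35 ; paid | 347 | 52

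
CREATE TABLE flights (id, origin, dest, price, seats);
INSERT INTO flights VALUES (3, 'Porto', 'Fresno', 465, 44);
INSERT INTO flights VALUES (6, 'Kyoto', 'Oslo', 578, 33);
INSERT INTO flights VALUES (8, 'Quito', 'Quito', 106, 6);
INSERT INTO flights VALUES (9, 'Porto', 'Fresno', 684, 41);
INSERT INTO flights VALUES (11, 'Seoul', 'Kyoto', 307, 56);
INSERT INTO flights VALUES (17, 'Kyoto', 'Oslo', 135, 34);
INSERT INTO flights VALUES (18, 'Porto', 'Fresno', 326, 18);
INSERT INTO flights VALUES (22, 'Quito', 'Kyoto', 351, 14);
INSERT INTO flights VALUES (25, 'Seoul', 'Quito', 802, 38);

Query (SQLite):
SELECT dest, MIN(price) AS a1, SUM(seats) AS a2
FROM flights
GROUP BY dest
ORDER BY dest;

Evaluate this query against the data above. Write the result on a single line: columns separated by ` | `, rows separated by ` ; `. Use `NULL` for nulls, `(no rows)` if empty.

Fresno | 326 | 103 ; Kyoto | 307 | 70 ; Oslo | 135 | 67 ; Quito | 106 | 44

Group flights by dest.
Per group compute: MIN(price), SUM(seats).
  Fresno: ids {3, 9, 18} → MIN(price)=326, SUM(seats)=103
  Kyoto: ids {11, 22} → MIN(price)=307, SUM(seats)=70
  Oslo: ids {6, 17} → MIN(price)=135, SUM(seats)=67
  Quito: ids {8, 25} → MIN(price)=106, SUM(seats)=44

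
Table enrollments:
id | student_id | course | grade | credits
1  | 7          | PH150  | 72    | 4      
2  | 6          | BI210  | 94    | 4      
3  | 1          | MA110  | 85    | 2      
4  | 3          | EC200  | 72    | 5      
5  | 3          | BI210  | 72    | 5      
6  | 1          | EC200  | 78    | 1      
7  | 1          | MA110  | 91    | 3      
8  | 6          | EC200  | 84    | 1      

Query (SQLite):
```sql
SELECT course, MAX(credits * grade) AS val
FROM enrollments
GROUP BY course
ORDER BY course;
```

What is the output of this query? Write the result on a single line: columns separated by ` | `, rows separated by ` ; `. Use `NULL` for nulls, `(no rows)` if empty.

For each row compute credits * grade.
Group by course; take MAX of the expression per group.
  BI210: ids {2, 5} → MAX(credits * grade)=376
  EC200: ids {4, 6, 8} → MAX(credits * grade)=360
  MA110: ids {3, 7} → MAX(credits * grade)=273
  PH150: ids {1} → MAX(credits * grade)=288

BI210 | 376 ; EC200 | 360 ; MA110 | 273 ; PH150 | 288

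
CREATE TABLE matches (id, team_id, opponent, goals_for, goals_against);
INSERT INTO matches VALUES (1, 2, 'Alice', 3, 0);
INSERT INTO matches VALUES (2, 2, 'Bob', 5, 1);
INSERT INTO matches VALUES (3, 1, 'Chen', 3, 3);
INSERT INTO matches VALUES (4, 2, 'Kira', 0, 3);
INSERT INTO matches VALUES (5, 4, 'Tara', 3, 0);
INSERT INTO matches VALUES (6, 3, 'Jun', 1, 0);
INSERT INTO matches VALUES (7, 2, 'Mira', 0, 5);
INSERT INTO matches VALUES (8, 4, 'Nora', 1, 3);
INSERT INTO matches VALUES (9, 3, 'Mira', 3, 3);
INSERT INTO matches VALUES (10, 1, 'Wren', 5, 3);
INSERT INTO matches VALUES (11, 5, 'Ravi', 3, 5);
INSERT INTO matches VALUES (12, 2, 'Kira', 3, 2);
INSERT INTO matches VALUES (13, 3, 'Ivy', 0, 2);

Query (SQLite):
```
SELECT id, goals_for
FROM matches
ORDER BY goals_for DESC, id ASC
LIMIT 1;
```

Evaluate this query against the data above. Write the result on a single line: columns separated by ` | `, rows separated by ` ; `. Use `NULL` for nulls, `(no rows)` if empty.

2 | 5

Sort by goals_for desc, tiebreak id asc: (5, id=2), (5, id=10), (3, id=1), (3, id=3) …. Take first 1.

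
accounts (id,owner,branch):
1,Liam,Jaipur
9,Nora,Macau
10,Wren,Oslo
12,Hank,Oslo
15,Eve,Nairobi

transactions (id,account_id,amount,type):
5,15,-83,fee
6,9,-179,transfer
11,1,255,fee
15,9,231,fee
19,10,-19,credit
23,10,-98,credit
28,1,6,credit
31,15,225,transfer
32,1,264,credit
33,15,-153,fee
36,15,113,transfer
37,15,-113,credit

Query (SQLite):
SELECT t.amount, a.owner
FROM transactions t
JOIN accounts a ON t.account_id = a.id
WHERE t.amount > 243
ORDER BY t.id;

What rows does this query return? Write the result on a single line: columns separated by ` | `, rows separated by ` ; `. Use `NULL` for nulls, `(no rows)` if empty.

255 | Liam ; 264 | Liam

Each transactions row matches the accounts row where account_id = accounts.id.
Then keep rows with t.amount > 243.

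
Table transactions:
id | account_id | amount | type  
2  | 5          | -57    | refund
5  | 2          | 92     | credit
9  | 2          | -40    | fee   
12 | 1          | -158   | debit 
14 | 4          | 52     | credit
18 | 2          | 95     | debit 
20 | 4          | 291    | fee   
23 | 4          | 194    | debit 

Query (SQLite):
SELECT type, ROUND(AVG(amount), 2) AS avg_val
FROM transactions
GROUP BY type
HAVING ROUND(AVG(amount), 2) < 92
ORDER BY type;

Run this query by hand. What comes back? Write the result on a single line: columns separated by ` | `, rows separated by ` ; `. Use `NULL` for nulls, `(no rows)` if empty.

credit | 72 ; debit | 43.67 ; refund | -57

Partition transactions by type; compute ROUND(AVG(amount), 2) within each group.
HAVING: keep groups where ROUND(AVG(amount), 2) < 92.
  credit: ids {5, 14} → ROUND(AVG(amount), 2)=72
  debit: ids {12, 18, 23} → ROUND(AVG(amount), 2)=43.67
  fee: ids {9, 20} → ROUND(AVG(amount), 2)=125.5
  refund: ids {2} → ROUND(AVG(amount), 2)=-57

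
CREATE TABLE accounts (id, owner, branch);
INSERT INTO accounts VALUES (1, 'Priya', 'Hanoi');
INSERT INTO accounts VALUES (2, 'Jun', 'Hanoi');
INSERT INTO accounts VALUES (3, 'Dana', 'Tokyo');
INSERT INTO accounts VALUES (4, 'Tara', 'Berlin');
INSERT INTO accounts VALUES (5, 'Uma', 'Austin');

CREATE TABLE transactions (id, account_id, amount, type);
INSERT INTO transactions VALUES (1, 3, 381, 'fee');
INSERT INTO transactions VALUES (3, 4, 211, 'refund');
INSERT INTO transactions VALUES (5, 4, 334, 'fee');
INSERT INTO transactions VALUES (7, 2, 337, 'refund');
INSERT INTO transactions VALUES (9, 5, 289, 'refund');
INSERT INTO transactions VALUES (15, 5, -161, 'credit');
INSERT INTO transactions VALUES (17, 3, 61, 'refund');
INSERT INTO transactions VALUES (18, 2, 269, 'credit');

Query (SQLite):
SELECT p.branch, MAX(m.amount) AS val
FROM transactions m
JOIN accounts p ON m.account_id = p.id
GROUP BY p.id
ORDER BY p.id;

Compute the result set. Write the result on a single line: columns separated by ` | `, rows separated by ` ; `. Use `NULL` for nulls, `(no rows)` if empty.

Hanoi | 337 ; Tokyo | 381 ; Berlin | 334 ; Austin | 289

Join each transactions row to its accounts via account_id.
Group joined rows by accounts.id; compute MAX(m.amount) per group.
  2: ids {7, 18} → MAX(m.amount)=337
  3: ids {1, 17} → MAX(m.amount)=381
  4: ids {3, 5} → MAX(m.amount)=334
  5: ids {9, 15} → MAX(m.amount)=289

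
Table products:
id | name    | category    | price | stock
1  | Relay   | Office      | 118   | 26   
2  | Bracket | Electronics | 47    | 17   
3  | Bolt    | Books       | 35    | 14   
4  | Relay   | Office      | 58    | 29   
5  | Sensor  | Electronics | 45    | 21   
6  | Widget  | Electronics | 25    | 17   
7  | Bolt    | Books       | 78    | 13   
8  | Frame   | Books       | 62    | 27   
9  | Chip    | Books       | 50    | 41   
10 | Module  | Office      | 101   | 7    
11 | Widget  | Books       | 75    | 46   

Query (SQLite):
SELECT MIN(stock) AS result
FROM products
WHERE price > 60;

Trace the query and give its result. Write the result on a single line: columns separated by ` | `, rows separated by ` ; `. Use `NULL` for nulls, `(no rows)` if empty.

Rows where price > 60 → stock values: [26, 13, 27, 7, 46].
MIN of non-NULL values = 7.

7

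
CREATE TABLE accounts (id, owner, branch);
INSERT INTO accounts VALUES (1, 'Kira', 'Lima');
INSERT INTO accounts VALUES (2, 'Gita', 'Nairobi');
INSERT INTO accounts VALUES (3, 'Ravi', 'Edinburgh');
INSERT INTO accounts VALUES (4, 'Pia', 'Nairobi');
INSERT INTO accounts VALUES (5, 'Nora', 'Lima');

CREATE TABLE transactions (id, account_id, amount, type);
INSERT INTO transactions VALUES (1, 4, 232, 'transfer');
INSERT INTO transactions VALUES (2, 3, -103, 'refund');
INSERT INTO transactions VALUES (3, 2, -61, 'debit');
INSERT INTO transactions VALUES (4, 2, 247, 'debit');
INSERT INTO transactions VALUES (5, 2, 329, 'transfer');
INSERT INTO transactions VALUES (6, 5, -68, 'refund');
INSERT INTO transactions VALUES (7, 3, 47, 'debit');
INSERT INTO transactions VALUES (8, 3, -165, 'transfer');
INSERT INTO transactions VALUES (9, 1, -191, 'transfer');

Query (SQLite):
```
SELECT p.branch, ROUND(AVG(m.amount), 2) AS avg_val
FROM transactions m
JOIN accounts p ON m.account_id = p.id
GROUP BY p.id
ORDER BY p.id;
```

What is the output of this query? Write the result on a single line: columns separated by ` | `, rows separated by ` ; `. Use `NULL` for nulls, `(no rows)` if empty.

Join each transactions row to its accounts via account_id.
Group joined rows by accounts.id; compute ROUND(AVG(m.amount), 2) per group.
  1: ids {9} → ROUND(AVG(m.amount), 2)=-191
  2: ids {3, 4, 5} → ROUND(AVG(m.amount), 2)=171.67
  3: ids {2, 7, 8} → ROUND(AVG(m.amount), 2)=-73.67
  4: ids {1} → ROUND(AVG(m.amount), 2)=232
  5: ids {6} → ROUND(AVG(m.amount), 2)=-68

Lima | -191 ; Nairobi | 171.67 ; Edinburgh | -73.67 ; Nairobi | 232 ; Lima | -68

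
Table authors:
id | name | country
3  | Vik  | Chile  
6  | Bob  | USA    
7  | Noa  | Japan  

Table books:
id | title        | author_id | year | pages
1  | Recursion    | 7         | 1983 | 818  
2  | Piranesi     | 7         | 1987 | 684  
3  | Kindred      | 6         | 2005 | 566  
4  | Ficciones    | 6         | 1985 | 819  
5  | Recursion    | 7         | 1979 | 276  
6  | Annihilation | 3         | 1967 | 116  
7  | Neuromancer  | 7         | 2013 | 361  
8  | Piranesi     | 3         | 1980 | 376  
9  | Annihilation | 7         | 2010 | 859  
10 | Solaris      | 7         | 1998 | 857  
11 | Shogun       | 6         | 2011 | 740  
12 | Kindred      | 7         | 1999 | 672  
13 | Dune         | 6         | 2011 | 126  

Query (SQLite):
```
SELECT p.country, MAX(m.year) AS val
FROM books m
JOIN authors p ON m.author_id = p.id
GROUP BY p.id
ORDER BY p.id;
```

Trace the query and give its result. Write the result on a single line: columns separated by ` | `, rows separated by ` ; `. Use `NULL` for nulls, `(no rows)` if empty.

Chile | 1980 ; USA | 2011 ; Japan | 2013

Join each books row to its authors via author_id.
Group joined rows by authors.id; compute MAX(m.year) per group.
  3: ids {6, 8} → MAX(m.year)=1980
  6: ids {3, 4, 11, 13} → MAX(m.year)=2011
  7: ids {1, 2, 5, 7, 9, 10, 12} → MAX(m.year)=2013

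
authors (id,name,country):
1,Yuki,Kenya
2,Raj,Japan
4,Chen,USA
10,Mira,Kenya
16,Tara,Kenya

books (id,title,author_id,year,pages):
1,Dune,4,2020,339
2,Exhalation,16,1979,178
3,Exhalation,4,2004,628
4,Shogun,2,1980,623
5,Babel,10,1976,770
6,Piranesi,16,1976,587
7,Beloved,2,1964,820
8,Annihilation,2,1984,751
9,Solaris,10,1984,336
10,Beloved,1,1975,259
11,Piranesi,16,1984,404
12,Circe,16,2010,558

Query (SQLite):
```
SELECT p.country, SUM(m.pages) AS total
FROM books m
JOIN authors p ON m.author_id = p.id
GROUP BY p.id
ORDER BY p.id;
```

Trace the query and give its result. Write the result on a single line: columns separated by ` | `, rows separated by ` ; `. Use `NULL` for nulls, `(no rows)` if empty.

Join each books row to its authors via author_id.
Group joined rows by authors.id; compute SUM(m.pages) per group.
  1: ids {10} → SUM(m.pages)=259
  2: ids {4, 7, 8} → SUM(m.pages)=2194
  4: ids {1, 3} → SUM(m.pages)=967
  10: ids {5, 9} → SUM(m.pages)=1106
  16: ids {2, 6, 11, 12} → SUM(m.pages)=1727

Kenya | 259 ; Japan | 2194 ; USA | 967 ; Kenya | 1106 ; Kenya | 1727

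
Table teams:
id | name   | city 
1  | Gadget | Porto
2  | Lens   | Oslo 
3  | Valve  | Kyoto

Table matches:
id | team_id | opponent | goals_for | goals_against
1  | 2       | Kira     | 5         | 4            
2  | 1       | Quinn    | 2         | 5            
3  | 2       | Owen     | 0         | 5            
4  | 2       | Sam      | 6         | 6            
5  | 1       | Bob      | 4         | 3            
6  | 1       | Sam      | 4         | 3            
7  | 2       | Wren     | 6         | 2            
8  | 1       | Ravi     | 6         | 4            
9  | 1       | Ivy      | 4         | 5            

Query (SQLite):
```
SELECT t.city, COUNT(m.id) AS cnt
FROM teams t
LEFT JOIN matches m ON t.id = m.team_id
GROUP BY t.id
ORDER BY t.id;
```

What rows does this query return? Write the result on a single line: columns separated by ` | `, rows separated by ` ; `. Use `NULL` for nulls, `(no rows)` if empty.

Porto | 5 ; Oslo | 4 ; Kyoto | 0

LEFT JOIN keeps every teams row; unmatched ones get NULL for matches columns.
Group by teams.id and compute COUNT(m.id). COUNT(col) of an all-NULL group is 0.
  1: ids {2, 5, 6, 8, 9} → COUNT(m.id)=5
  2: ids {1, 3, 4, 7} → COUNT(m.id)=4
  3: ids {—} → COUNT(m.id)=0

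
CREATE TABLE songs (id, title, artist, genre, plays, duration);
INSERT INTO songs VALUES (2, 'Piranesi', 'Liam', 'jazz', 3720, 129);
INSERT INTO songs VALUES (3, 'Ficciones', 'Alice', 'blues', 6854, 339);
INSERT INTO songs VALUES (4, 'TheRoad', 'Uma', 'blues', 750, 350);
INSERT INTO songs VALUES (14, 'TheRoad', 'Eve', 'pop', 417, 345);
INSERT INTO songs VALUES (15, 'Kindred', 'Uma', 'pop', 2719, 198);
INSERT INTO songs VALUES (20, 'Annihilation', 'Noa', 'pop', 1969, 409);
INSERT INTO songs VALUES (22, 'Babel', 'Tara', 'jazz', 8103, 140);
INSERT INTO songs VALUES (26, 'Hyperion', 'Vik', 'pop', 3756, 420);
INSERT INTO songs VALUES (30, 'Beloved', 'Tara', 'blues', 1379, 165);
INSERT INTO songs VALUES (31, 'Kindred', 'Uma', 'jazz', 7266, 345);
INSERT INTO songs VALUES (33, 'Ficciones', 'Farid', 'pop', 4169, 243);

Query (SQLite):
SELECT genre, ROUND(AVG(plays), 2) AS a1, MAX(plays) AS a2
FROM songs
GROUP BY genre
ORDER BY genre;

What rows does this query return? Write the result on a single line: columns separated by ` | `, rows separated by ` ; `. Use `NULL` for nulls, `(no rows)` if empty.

Group songs by genre.
Per group compute: ROUND(AVG(plays), 2), MAX(plays).
  blues: ids {3, 4, 30} → ROUND(AVG(plays), 2)=2994.33, MAX(plays)=6854
  jazz: ids {2, 22, 31} → ROUND(AVG(plays), 2)=6363, MAX(plays)=8103
  pop: ids {14, 15, 20, 26, 33} → ROUND(AVG(plays), 2)=2606, MAX(plays)=4169

blues | 2994.33 | 6854 ; jazz | 6363 | 8103 ; pop | 2606 | 4169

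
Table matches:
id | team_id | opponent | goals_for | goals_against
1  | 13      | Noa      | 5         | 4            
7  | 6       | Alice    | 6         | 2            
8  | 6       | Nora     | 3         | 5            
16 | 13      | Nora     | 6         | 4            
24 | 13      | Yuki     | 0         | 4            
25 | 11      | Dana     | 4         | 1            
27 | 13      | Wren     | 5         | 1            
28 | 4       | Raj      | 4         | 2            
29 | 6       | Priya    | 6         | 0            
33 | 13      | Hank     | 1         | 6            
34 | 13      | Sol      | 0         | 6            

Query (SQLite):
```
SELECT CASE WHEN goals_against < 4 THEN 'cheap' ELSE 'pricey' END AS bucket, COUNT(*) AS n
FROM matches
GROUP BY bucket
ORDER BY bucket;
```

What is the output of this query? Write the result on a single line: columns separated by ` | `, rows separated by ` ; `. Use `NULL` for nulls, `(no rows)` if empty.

cheap | 5 ; pricey | 6

Bucket rows by goals_against < 4 → 'cheap' else 'pricey'; count each bucket.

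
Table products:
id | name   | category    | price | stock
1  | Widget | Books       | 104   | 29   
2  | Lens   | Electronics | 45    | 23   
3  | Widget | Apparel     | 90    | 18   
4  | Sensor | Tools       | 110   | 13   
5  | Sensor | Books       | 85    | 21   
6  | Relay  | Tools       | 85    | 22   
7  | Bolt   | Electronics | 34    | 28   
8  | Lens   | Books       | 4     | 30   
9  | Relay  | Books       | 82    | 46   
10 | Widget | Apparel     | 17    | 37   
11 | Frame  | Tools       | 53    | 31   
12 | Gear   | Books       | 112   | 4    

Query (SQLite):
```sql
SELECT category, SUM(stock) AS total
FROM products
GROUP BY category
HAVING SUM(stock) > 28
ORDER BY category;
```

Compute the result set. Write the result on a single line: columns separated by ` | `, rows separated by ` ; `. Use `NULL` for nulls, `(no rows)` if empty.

Partition products by category; compute SUM(stock) within each group.
HAVING: keep groups where SUM(stock) > 28.
  Apparel: ids {3, 10} → SUM(stock)=55
  Books: ids {1, 5, 8, 9, 12} → SUM(stock)=130
  Electronics: ids {2, 7} → SUM(stock)=51
  Tools: ids {4, 6, 11} → SUM(stock)=66

Apparel | 55 ; Books | 130 ; Electronics | 51 ; Tools | 66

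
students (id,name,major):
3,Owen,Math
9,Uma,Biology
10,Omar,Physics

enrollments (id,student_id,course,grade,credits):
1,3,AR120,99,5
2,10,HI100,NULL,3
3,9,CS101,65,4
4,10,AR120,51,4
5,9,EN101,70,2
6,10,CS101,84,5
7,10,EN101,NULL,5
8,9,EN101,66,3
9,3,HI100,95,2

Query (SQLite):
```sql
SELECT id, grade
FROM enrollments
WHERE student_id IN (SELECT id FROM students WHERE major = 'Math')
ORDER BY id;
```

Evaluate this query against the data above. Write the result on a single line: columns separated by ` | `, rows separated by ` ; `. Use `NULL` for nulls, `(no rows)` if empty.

Inner query: students.id where major = 'Math'.
Outer: keep enrollments rows whose student_id is in that set.
Inner query → {3}

1 | 99 ; 9 | 95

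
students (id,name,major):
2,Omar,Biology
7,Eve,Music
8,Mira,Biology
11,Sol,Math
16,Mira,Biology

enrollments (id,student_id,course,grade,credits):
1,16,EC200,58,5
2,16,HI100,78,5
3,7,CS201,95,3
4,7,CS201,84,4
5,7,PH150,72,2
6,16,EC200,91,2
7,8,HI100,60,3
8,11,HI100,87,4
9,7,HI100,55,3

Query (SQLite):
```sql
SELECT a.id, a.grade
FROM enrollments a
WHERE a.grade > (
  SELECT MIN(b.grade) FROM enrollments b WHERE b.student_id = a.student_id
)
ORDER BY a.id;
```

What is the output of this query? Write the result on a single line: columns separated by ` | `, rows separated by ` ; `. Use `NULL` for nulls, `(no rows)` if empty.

2 | 78 ; 3 | 95 ; 4 | 84 ; 5 | 72 ; 6 | 91

For each enrollments row a, compute MIN(grade) over rows sharing a.student_id.
Keep row a if a.grade > that per-group MIN.
  student_id=7: MIN(grade) = 55
  student_id=8: MIN(grade) = 60
  student_id=11: MIN(grade) = 87
  student_id=16: MIN(grade) = 58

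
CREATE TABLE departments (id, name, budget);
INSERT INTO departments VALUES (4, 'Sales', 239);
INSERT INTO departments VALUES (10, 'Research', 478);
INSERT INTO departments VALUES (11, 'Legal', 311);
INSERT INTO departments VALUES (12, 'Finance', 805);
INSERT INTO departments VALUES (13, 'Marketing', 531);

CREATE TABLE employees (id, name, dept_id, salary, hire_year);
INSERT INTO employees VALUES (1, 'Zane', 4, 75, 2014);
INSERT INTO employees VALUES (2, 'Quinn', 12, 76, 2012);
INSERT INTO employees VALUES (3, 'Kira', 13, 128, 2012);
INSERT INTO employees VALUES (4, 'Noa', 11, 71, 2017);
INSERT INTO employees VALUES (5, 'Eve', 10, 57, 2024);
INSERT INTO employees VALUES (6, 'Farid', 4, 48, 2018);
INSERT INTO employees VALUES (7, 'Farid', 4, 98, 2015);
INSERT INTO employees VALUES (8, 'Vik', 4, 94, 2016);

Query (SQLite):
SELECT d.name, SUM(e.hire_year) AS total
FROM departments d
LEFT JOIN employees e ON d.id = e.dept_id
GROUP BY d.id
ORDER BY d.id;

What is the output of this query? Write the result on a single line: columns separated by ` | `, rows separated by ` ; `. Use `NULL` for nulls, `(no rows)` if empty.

Sales | 8063 ; Research | 2024 ; Legal | 2017 ; Finance | 2012 ; Marketing | 2012

LEFT JOIN keeps every departments row; unmatched ones get NULL for employees columns.
Group by departments.id and compute SUM(e.hire_year). SUM over an all-NULL group is NULL.
  4: ids {1, 6, 7, 8} → SUM(e.hire_year)=8063
  10: ids {5} → SUM(e.hire_year)=2024
  11: ids {4} → SUM(e.hire_year)=2017
  12: ids {2} → SUM(e.hire_year)=2012
  13: ids {3} → SUM(e.hire_year)=2012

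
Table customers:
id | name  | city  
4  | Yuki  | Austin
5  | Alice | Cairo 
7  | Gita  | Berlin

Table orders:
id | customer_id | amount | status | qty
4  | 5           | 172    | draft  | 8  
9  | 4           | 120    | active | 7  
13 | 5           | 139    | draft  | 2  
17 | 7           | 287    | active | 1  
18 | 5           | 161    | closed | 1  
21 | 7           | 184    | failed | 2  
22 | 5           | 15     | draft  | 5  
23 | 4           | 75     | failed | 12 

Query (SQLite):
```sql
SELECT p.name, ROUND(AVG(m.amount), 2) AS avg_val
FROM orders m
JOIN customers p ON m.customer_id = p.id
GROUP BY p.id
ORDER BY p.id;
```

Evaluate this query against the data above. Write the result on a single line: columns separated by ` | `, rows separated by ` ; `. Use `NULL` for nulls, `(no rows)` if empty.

Yuki | 97.5 ; Alice | 121.75 ; Gita | 235.5

Join each orders row to its customers via customer_id.
Group joined rows by customers.id; compute ROUND(AVG(m.amount), 2) per group.
  4: ids {9, 23} → ROUND(AVG(m.amount), 2)=97.5
  5: ids {4, 13, 18, 22} → ROUND(AVG(m.amount), 2)=121.75
  7: ids {17, 21} → ROUND(AVG(m.amount), 2)=235.5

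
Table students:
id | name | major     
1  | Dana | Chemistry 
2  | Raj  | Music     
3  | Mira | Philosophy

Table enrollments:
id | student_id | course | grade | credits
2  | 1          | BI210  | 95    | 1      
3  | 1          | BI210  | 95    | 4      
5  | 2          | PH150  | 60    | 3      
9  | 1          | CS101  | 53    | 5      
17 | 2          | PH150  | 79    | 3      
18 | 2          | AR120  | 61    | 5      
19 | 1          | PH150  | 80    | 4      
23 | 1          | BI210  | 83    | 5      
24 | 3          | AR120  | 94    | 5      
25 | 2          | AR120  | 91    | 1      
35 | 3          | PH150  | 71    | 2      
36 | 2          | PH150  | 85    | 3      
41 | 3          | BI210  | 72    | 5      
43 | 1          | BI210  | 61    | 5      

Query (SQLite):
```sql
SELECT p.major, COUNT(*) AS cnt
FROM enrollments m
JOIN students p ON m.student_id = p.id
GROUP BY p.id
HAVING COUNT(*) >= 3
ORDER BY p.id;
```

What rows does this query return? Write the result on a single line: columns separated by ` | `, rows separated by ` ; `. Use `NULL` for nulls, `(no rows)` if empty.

Join each enrollments row to its students via student_id.
Group joined rows by students.id; compute COUNT(*) per group.
HAVING: keep groups with count ≥ 3.
  1: ids {2, 3, 9, 19, 23, 43} → COUNT(*)=6
  2: ids {5, 17, 18, 25, 36} → COUNT(*)=5
  3: ids {24, 35, 41} → COUNT(*)=3

Chemistry | 6 ; Music | 5 ; Philosophy | 3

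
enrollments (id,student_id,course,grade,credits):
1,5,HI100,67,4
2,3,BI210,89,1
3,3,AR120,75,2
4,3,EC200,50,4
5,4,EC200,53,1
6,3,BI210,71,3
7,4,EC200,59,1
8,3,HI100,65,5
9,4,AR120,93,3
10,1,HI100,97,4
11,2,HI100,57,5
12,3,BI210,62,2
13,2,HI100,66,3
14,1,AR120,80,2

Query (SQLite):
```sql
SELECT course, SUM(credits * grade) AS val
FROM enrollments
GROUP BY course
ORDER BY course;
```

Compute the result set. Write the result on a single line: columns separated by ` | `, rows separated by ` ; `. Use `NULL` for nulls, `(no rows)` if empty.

AR120 | 589 ; BI210 | 426 ; EC200 | 312 ; HI100 | 1464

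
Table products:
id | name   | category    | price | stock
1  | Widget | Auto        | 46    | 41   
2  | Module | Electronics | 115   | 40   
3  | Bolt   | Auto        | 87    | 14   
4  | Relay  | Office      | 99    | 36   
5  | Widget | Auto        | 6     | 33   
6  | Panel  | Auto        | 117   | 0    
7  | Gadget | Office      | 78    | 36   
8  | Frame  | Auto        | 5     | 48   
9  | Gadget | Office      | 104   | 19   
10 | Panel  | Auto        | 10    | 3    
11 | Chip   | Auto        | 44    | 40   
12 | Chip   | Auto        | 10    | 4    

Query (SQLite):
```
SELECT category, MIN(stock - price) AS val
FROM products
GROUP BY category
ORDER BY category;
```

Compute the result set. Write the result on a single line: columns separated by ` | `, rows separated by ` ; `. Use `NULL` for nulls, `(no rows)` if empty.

For each row compute stock - price.
Group by category; take MIN of the expression per group.
  Auto: ids {1, 3, 5, 6, 8, 10, 11, 12} → MIN(stock - price)=-117
  Electronics: ids {2} → MIN(stock - price)=-75
  Office: ids {4, 7, 9} → MIN(stock - price)=-85

Auto | -117 ; Electronics | -75 ; Office | -85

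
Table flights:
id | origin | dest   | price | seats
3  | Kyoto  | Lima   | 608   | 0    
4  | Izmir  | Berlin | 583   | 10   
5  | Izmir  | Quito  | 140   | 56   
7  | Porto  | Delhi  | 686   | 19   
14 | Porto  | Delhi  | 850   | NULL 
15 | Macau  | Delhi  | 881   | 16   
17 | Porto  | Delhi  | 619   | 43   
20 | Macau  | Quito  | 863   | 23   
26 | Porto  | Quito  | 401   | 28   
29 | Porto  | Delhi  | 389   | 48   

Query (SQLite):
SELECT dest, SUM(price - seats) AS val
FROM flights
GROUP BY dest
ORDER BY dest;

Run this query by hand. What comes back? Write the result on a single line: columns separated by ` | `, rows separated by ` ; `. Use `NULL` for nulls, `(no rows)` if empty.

Berlin | 573 ; Delhi | 2449 ; Lima | 608 ; Quito | 1297

For each row compute price - seats.
Group by dest; take SUM of the expression per group.
  Berlin: ids {4} → SUM(price - seats)=573
  Delhi: ids {7, 14, 15, 17, 29} → SUM(price - seats)=2449
  Lima: ids {3} → SUM(price - seats)=608
  Quito: ids {5, 20, 26} → SUM(price - seats)=1297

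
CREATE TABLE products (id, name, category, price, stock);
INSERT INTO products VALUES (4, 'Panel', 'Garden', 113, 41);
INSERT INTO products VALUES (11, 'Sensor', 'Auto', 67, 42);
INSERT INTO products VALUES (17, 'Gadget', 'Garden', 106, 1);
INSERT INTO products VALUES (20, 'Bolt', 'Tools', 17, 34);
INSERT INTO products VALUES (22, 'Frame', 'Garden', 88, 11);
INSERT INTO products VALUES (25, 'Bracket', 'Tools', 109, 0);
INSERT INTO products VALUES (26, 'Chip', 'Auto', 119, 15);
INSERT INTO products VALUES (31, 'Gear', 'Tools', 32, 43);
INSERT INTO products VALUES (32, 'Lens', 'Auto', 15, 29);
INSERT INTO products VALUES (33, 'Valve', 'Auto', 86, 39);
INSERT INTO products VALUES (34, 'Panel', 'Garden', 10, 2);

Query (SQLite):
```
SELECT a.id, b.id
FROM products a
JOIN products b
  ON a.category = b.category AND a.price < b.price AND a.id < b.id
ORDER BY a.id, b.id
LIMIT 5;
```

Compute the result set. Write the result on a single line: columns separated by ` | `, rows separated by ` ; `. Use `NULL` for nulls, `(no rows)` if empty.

Pairs (a,b) with same category, a.price < b.price, a.id < b.id.
category groups: Auto:{11,26,32,33} Garden:{4,17,22,34} Tools:{20,25,31}
Ordered by (a.id, b.id); first 5.

11 | 26 ; 11 | 33 ; 20 | 25 ; 20 | 31 ; 32 | 33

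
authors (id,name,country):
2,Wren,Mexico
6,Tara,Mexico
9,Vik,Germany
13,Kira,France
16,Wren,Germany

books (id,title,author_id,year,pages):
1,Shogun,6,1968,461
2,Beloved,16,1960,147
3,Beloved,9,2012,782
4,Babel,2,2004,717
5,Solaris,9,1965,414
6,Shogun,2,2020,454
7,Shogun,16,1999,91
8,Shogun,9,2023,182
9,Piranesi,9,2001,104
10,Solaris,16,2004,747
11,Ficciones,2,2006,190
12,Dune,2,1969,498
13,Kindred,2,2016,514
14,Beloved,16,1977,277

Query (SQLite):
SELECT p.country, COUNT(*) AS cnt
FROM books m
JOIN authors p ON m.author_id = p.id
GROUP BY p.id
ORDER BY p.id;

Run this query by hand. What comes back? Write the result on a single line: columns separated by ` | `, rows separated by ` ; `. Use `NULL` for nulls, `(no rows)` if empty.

Join each books row to its authors via author_id.
Group joined rows by authors.id; compute COUNT(*) per group.
  2: ids {4, 6, 11, 12, 13} → COUNT(*)=5
  6: ids {1} → COUNT(*)=1
  9: ids {3, 5, 8, 9} → COUNT(*)=4
  16: ids {2, 7, 10, 14} → COUNT(*)=4

Mexico | 5 ; Mexico | 1 ; Germany | 4 ; Germany | 4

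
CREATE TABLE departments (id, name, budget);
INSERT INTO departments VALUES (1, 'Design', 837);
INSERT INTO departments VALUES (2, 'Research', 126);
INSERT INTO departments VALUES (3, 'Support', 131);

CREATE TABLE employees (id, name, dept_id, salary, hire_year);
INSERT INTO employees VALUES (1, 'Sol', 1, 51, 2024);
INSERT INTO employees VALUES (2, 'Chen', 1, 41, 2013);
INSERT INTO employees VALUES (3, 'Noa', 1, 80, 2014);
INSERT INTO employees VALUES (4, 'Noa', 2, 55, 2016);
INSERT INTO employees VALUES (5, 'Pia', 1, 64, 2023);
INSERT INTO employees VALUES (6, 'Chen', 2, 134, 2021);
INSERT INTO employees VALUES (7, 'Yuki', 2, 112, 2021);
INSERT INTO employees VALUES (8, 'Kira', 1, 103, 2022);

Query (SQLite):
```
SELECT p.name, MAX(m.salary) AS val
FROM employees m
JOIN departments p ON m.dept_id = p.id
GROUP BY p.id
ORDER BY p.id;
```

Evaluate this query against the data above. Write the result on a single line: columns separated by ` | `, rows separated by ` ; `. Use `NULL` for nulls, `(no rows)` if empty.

Join each employees row to its departments via dept_id.
Group joined rows by departments.id; compute MAX(m.salary) per group.
  1: ids {1, 2, 3, 5, 8} → MAX(m.salary)=103
  2: ids {4, 6, 7} → MAX(m.salary)=134

Design | 103 ; Research | 134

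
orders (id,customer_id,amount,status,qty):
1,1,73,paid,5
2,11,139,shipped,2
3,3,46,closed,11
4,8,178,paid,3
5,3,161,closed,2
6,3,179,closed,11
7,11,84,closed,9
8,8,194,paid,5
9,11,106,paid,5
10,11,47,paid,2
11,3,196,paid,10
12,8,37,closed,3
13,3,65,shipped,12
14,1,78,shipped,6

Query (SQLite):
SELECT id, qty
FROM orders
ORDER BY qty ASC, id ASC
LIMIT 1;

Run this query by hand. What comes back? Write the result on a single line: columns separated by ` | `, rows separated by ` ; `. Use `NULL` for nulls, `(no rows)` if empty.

2 | 2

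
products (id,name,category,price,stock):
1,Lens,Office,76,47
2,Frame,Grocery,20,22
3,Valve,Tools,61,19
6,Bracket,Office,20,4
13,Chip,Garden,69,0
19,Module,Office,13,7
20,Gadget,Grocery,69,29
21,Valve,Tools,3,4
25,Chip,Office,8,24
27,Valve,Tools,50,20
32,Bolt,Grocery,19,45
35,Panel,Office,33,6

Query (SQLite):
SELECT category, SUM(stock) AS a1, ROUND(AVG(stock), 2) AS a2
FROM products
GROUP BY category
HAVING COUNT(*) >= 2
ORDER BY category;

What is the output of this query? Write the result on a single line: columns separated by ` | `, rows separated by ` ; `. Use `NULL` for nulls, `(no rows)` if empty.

Group products by category.
Per group compute: SUM(stock), ROUND(AVG(stock), 2).
HAVING: drop groups with fewer than 2 rows.
  Garden: ids {13} → SUM(stock)=0, ROUND(AVG(stock), 2)=0
  Grocery: ids {2, 20, 32} → SUM(stock)=96, ROUND(AVG(stock), 2)=32
  Office: ids {1, 6, 19, 25, 35} → SUM(stock)=88, ROUND(AVG(stock), 2)=17.6
  Tools: ids {3, 21, 27} → SUM(stock)=43, ROUND(AVG(stock), 2)=14.33

Grocery | 96 | 32 ; Office | 88 | 17.6 ; Tools | 43 | 14.33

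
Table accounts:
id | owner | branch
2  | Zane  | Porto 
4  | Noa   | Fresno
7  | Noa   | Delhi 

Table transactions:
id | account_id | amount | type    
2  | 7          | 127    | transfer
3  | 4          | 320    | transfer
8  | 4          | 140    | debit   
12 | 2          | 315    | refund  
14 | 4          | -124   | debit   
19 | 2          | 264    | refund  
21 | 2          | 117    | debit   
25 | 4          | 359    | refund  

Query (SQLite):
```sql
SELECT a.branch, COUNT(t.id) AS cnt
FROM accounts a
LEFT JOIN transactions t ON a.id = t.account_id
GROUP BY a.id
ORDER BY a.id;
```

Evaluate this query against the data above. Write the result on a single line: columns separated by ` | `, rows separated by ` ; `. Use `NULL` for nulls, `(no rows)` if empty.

LEFT JOIN keeps every accounts row; unmatched ones get NULL for transactions columns.
Group by accounts.id and compute COUNT(t.id). COUNT(col) of an all-NULL group is 0.
  2: ids {12, 19, 21} → COUNT(t.id)=3
  4: ids {3, 8, 14, 25} → COUNT(t.id)=4
  7: ids {2} → COUNT(t.id)=1

Porto | 3 ; Fresno | 4 ; Delhi | 1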